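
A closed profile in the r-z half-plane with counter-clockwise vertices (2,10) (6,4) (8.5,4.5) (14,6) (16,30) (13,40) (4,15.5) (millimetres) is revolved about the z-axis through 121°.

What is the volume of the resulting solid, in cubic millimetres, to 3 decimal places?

Volume = 5963.156 mm³

Profile (r,z), 7 vertices: (2,10) (6,4) (8.5,4.5) (14,6) (16,30) (13,40) (4,15.5)
edge 0: (2,10)→(6,4)  cross = 2·4 − 6·10 = -52.0000; (r_i+r_j)·cross = 8·-52.0000 = -416.0000
edge 1: (6,4)→(8.5,4.5)  cross = 6·4.5 − 8.5·4 = -7.0000; (r_i+r_j)·cross = 14.5·-7.0000 = -101.5000
edge 2: (8.5,4.5)→(14,6)  cross = 8.5·6 − 14·4.5 = -12.0000; (r_i+r_j)·cross = 22.5·-12.0000 = -270.0000
edge 3: (14,6)→(16,30)  cross = 14·30 − 16·6 = 324.0000; (r_i+r_j)·cross = 30·324.0000 = 9720.0000
edge 4: (16,30)→(13,40)  cross = 16·40 − 13·30 = 250.0000; (r_i+r_j)·cross = 29·250.0000 = 7250.0000
edge 5: (13,40)→(4,15.5)  cross = 13·15.5 − 4·40 = 41.5000; (r_i+r_j)·cross = 17·41.5000 = 705.5000
edge 6: (4,15.5)→(2,10)  cross = 4·10 − 2·15.5 = 9.0000; (r_i+r_j)·cross = 6·9.0000 = 54.0000
Σcross = 553.5000 → A = |Σcross|/2 = 276.7500 mm²
Σ(r_i+r_j)·cross = 16942.0000 → first moment M = |Σ|/6 = 2823.6667
R_c = M/A = 2823.6667/276.7500 = 10.2030 mm
θ = 121° = 2.111848 rad
V = θ·R_c·A = 2.111848·10.2030·276.7500 = 5963.156 mm³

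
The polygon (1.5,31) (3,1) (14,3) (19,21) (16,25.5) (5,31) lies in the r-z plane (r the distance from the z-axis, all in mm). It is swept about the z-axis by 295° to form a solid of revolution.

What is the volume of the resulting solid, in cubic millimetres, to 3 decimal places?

Volume = 17990.919 mm³

Profile (r,z), 6 vertices: (1.5,31) (3,1) (14,3) (19,21) (16,25.5) (5,31)
edge 0: (1.5,31)→(3,1)  cross = 1.5·1 − 3·31 = -91.5000; (r_i+r_j)·cross = 4.5·-91.5000 = -411.7500
edge 1: (3,1)→(14,3)  cross = 3·3 − 14·1 = -5.0000; (r_i+r_j)·cross = 17·-5.0000 = -85.0000
edge 2: (14,3)→(19,21)  cross = 14·21 − 19·3 = 237.0000; (r_i+r_j)·cross = 33·237.0000 = 7821.0000
edge 3: (19,21)→(16,25.5)  cross = 19·25.5 − 16·21 = 148.5000; (r_i+r_j)·cross = 35·148.5000 = 5197.5000
edge 4: (16,25.5)→(5,31)  cross = 16·31 − 5·25.5 = 368.5000; (r_i+r_j)·cross = 21·368.5000 = 7738.5000
edge 5: (5,31)→(1.5,31)  cross = 5·31 − 1.5·31 = 108.5000; (r_i+r_j)·cross = 6.5·108.5000 = 705.2500
Σcross = 766.0000 → A = |Σcross|/2 = 383.0000 mm²
Σ(r_i+r_j)·cross = 20965.5000 → first moment M = |Σ|/6 = 3494.2500
R_c = M/A = 3494.2500/383.0000 = 9.1234 mm
θ = 295° = 5.148721 rad
V = θ·R_c·A = 5.148721·9.1234·383.0000 = 17990.919 mm³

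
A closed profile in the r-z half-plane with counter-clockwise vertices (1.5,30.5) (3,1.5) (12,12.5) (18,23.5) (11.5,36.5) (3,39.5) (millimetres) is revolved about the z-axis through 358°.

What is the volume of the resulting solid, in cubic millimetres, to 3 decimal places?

Volume = 18905.209 mm³

Profile (r,z), 6 vertices: (1.5,30.5) (3,1.5) (12,12.5) (18,23.5) (11.5,36.5) (3,39.5)
edge 0: (1.5,30.5)→(3,1.5)  cross = 1.5·1.5 − 3·30.5 = -89.2500; (r_i+r_j)·cross = 4.5·-89.2500 = -401.6250
edge 1: (3,1.5)→(12,12.5)  cross = 3·12.5 − 12·1.5 = 19.5000; (r_i+r_j)·cross = 15·19.5000 = 292.5000
edge 2: (12,12.5)→(18,23.5)  cross = 12·23.5 − 18·12.5 = 57.0000; (r_i+r_j)·cross = 30·57.0000 = 1710.0000
edge 3: (18,23.5)→(11.5,36.5)  cross = 18·36.5 − 11.5·23.5 = 386.7500; (r_i+r_j)·cross = 29.5·386.7500 = 11409.1250
edge 4: (11.5,36.5)→(3,39.5)  cross = 11.5·39.5 − 3·36.5 = 344.7500; (r_i+r_j)·cross = 14.5·344.7500 = 4998.8750
edge 5: (3,39.5)→(1.5,30.5)  cross = 3·30.5 − 1.5·39.5 = 32.2500; (r_i+r_j)·cross = 4.5·32.2500 = 145.1250
Σcross = 751.0000 → A = |Σcross|/2 = 375.5000 mm²
Σ(r_i+r_j)·cross = 18154.0000 → first moment M = |Σ|/6 = 3025.6667
R_c = M/A = 3025.6667/375.5000 = 8.0577 mm
θ = 358° = 6.248279 rad
V = θ·R_c·A = 6.248279·8.0577·375.5000 = 18905.209 mm³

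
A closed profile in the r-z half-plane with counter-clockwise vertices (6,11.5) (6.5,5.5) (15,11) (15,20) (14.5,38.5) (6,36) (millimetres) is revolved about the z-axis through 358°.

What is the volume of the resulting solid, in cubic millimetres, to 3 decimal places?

Profile (r,z), 6 vertices: (6,11.5) (6.5,5.5) (15,11) (15,20) (14.5,38.5) (6,36)
edge 0: (6,11.5)→(6.5,5.5)  cross = 6·5.5 − 6.5·11.5 = -41.7500; (r_i+r_j)·cross = 12.5·-41.7500 = -521.8750
edge 1: (6.5,5.5)→(15,11)  cross = 6.5·11 − 15·5.5 = -11.0000; (r_i+r_j)·cross = 21.5·-11.0000 = -236.5000
edge 2: (15,11)→(15,20)  cross = 15·20 − 15·11 = 135.0000; (r_i+r_j)·cross = 30·135.0000 = 4050.0000
edge 3: (15,20)→(14.5,38.5)  cross = 15·38.5 − 14.5·20 = 287.5000; (r_i+r_j)·cross = 29.5·287.5000 = 8481.2500
edge 4: (14.5,38.5)→(6,36)  cross = 14.5·36 − 6·38.5 = 291.0000; (r_i+r_j)·cross = 20.5·291.0000 = 5965.5000
edge 5: (6,36)→(6,11.5)  cross = 6·11.5 − 6·36 = -147.0000; (r_i+r_j)·cross = 12·-147.0000 = -1764.0000
Σcross = 513.7500 → A = |Σcross|/2 = 256.8750 mm²
Σ(r_i+r_j)·cross = 15974.3750 → first moment M = |Σ|/6 = 2662.3958
R_c = M/A = 2662.3958/256.8750 = 10.3646 mm
θ = 358° = 6.248279 rad
V = θ·R_c·A = 6.248279·10.3646·256.8750 = 16635.391 mm³

Volume = 16635.391 mm³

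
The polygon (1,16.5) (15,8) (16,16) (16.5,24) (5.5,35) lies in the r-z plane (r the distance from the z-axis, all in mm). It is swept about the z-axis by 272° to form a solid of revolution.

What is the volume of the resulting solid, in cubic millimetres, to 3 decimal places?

Volume = 10842.329 mm³

Profile (r,z), 5 vertices: (1,16.5) (15,8) (16,16) (16.5,24) (5.5,35)
edge 0: (1,16.5)→(15,8)  cross = 1·8 − 15·16.5 = -239.5000; (r_i+r_j)·cross = 16·-239.5000 = -3832.0000
edge 1: (15,8)→(16,16)  cross = 15·16 − 16·8 = 112.0000; (r_i+r_j)·cross = 31·112.0000 = 3472.0000
edge 2: (16,16)→(16.5,24)  cross = 16·24 − 16.5·16 = 120.0000; (r_i+r_j)·cross = 32.5·120.0000 = 3900.0000
edge 3: (16.5,24)→(5.5,35)  cross = 16.5·35 − 5.5·24 = 445.5000; (r_i+r_j)·cross = 22·445.5000 = 9801.0000
edge 4: (5.5,35)→(1,16.5)  cross = 5.5·16.5 − 1·35 = 55.7500; (r_i+r_j)·cross = 6.5·55.7500 = 362.3750
Σcross = 493.7500 → A = |Σcross|/2 = 246.8750 mm²
Σ(r_i+r_j)·cross = 13703.3750 → first moment M = |Σ|/6 = 2283.8958
R_c = M/A = 2283.8958/246.8750 = 9.2512 mm
θ = 272° = 4.747296 rad
V = θ·R_c·A = 4.747296·9.2512·246.8750 = 10842.329 mm³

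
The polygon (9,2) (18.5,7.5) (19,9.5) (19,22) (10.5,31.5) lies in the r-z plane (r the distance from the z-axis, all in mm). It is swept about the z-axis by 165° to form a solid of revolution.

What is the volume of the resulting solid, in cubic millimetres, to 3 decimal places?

Profile (r,z), 5 vertices: (9,2) (18.5,7.5) (19,9.5) (19,22) (10.5,31.5)
edge 0: (9,2)→(18.5,7.5)  cross = 9·7.5 − 18.5·2 = 30.5000; (r_i+r_j)·cross = 27.5·30.5000 = 838.7500
edge 1: (18.5,7.5)→(19,9.5)  cross = 18.5·9.5 − 19·7.5 = 33.2500; (r_i+r_j)·cross = 37.5·33.2500 = 1246.8750
edge 2: (19,9.5)→(19,22)  cross = 19·22 − 19·9.5 = 237.5000; (r_i+r_j)·cross = 38·237.5000 = 9025.0000
edge 3: (19,22)→(10.5,31.5)  cross = 19·31.5 − 10.5·22 = 367.5000; (r_i+r_j)·cross = 29.5·367.5000 = 10841.2500
edge 4: (10.5,31.5)→(9,2)  cross = 10.5·2 − 9·31.5 = -262.5000; (r_i+r_j)·cross = 19.5·-262.5000 = -5118.7500
Σcross = 406.2500 → A = |Σcross|/2 = 203.1250 mm²
Σ(r_i+r_j)·cross = 16833.1250 → first moment M = |Σ|/6 = 2805.5208
R_c = M/A = 2805.5208/203.1250 = 13.8118 mm
θ = 165° = 2.879793 rad
V = θ·R_c·A = 2.879793·13.8118·203.1250 = 8079.320 mm³

Volume = 8079.320 mm³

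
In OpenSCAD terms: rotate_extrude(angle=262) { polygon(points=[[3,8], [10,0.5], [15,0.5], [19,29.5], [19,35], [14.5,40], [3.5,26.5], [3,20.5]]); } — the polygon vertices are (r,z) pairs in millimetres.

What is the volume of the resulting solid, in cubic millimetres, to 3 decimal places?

Volume = 23008.522 mm³

Profile (r,z), 8 vertices: (3,8) (10,0.5) (15,0.5) (19,29.5) (19,35) (14.5,40) (3.5,26.5) (3,20.5)
edge 0: (3,8)→(10,0.5)  cross = 3·0.5 − 10·8 = -78.5000; (r_i+r_j)·cross = 13·-78.5000 = -1020.5000
edge 1: (10,0.5)→(15,0.5)  cross = 10·0.5 − 15·0.5 = -2.5000; (r_i+r_j)·cross = 25·-2.5000 = -62.5000
edge 2: (15,0.5)→(19,29.5)  cross = 15·29.5 − 19·0.5 = 433.0000; (r_i+r_j)·cross = 34·433.0000 = 14722.0000
edge 3: (19,29.5)→(19,35)  cross = 19·35 − 19·29.5 = 104.5000; (r_i+r_j)·cross = 38·104.5000 = 3971.0000
edge 4: (19,35)→(14.5,40)  cross = 19·40 − 14.5·35 = 252.5000; (r_i+r_j)·cross = 33.5·252.5000 = 8458.7500
edge 5: (14.5,40)→(3.5,26.5)  cross = 14.5·26.5 − 3.5·40 = 244.2500; (r_i+r_j)·cross = 18·244.2500 = 4396.5000
edge 6: (3.5,26.5)→(3,20.5)  cross = 3.5·20.5 − 3·26.5 = -7.7500; (r_i+r_j)·cross = 6.5·-7.7500 = -50.3750
edge 7: (3,20.5)→(3,8)  cross = 3·8 − 3·20.5 = -37.5000; (r_i+r_j)·cross = 6·-37.5000 = -225.0000
Σcross = 908.0000 → A = |Σcross|/2 = 454.0000 mm²
Σ(r_i+r_j)·cross = 30189.8750 → first moment M = |Σ|/6 = 5031.6458
R_c = M/A = 5031.6458/454.0000 = 11.0829 mm
θ = 262° = 4.572763 rad
V = θ·R_c·A = 4.572763·11.0829·454.0000 = 23008.522 mm³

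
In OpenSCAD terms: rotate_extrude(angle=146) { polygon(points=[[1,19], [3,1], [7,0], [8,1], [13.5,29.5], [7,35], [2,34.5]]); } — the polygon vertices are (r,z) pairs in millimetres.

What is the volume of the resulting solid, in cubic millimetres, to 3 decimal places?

Volume = 4927.226 mm³

Profile (r,z), 7 vertices: (1,19) (3,1) (7,0) (8,1) (13.5,29.5) (7,35) (2,34.5)
edge 0: (1,19)→(3,1)  cross = 1·1 − 3·19 = -56.0000; (r_i+r_j)·cross = 4·-56.0000 = -224.0000
edge 1: (3,1)→(7,0)  cross = 3·0 − 7·1 = -7.0000; (r_i+r_j)·cross = 10·-7.0000 = -70.0000
edge 2: (7,0)→(8,1)  cross = 7·1 − 8·0 = 7.0000; (r_i+r_j)·cross = 15·7.0000 = 105.0000
edge 3: (8,1)→(13.5,29.5)  cross = 8·29.5 − 13.5·1 = 222.5000; (r_i+r_j)·cross = 21.5·222.5000 = 4783.7500
edge 4: (13.5,29.5)→(7,35)  cross = 13.5·35 − 7·29.5 = 266.0000; (r_i+r_j)·cross = 20.5·266.0000 = 5453.0000
edge 5: (7,35)→(2,34.5)  cross = 7·34.5 − 2·35 = 171.5000; (r_i+r_j)·cross = 9·171.5000 = 1543.5000
edge 6: (2,34.5)→(1,19)  cross = 2·19 − 1·34.5 = 3.5000; (r_i+r_j)·cross = 3·3.5000 = 10.5000
Σcross = 607.5000 → A = |Σcross|/2 = 303.7500 mm²
Σ(r_i+r_j)·cross = 11601.7500 → first moment M = |Σ|/6 = 1933.6250
R_c = M/A = 1933.6250/303.7500 = 6.3658 mm
θ = 146° = 2.548181 rad
V = θ·R_c·A = 2.548181·6.3658·303.7500 = 4927.226 mm³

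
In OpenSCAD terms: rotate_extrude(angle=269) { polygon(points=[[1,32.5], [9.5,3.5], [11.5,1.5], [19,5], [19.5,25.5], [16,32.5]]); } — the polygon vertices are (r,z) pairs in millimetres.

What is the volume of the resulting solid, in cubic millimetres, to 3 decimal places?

Profile (r,z), 6 vertices: (1,32.5) (9.5,3.5) (11.5,1.5) (19,5) (19.5,25.5) (16,32.5)
edge 0: (1,32.5)→(9.5,3.5)  cross = 1·3.5 − 9.5·32.5 = -305.2500; (r_i+r_j)·cross = 10.5·-305.2500 = -3205.1250
edge 1: (9.5,3.5)→(11.5,1.5)  cross = 9.5·1.5 − 11.5·3.5 = -26.0000; (r_i+r_j)·cross = 21·-26.0000 = -546.0000
edge 2: (11.5,1.5)→(19,5)  cross = 11.5·5 − 19·1.5 = 29.0000; (r_i+r_j)·cross = 30.5·29.0000 = 884.5000
edge 3: (19,5)→(19.5,25.5)  cross = 19·25.5 − 19.5·5 = 387.0000; (r_i+r_j)·cross = 38.5·387.0000 = 14899.5000
edge 4: (19.5,25.5)→(16,32.5)  cross = 19.5·32.5 − 16·25.5 = 225.7500; (r_i+r_j)·cross = 35.5·225.7500 = 8014.1250
edge 5: (16,32.5)→(1,32.5)  cross = 16·32.5 − 1·32.5 = 487.5000; (r_i+r_j)·cross = 17·487.5000 = 8287.5000
Σcross = 798.0000 → A = |Σcross|/2 = 399.0000 mm²
Σ(r_i+r_j)·cross = 28334.5000 → first moment M = |Σ|/6 = 4722.4167
R_c = M/A = 4722.4167/399.0000 = 11.8356 mm
θ = 269° = 4.694936 rad
V = θ·R_c·A = 4.694936·11.8356·399.0000 = 22171.443 mm³

Volume = 22171.443 mm³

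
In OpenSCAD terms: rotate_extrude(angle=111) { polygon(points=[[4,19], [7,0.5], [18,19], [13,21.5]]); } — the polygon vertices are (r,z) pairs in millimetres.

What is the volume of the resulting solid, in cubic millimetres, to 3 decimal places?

Volume = 2820.731 mm³

Profile (r,z), 4 vertices: (4,19) (7,0.5) (18,19) (13,21.5)
edge 0: (4,19)→(7,0.5)  cross = 4·0.5 − 7·19 = -131.0000; (r_i+r_j)·cross = 11·-131.0000 = -1441.0000
edge 1: (7,0.5)→(18,19)  cross = 7·19 − 18·0.5 = 124.0000; (r_i+r_j)·cross = 25·124.0000 = 3100.0000
edge 2: (18,19)→(13,21.5)  cross = 18·21.5 − 13·19 = 140.0000; (r_i+r_j)·cross = 31·140.0000 = 4340.0000
edge 3: (13,21.5)→(4,19)  cross = 13·19 − 4·21.5 = 161.0000; (r_i+r_j)·cross = 17·161.0000 = 2737.0000
Σcross = 294.0000 → A = |Σcross|/2 = 147.0000 mm²
Σ(r_i+r_j)·cross = 8736.0000 → first moment M = |Σ|/6 = 1456.0000
R_c = M/A = 1456.0000/147.0000 = 9.9048 mm
θ = 111° = 1.937315 rad
V = θ·R_c·A = 1.937315·9.9048·147.0000 = 2820.731 mm³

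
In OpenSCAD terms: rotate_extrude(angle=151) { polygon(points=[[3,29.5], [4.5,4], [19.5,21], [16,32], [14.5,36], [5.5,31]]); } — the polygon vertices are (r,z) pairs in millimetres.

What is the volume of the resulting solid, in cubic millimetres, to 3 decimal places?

Volume = 8235.333 mm³

Profile (r,z), 6 vertices: (3,29.5) (4.5,4) (19.5,21) (16,32) (14.5,36) (5.5,31)
edge 0: (3,29.5)→(4.5,4)  cross = 3·4 − 4.5·29.5 = -120.7500; (r_i+r_j)·cross = 7.5·-120.7500 = -905.6250
edge 1: (4.5,4)→(19.5,21)  cross = 4.5·21 − 19.5·4 = 16.5000; (r_i+r_j)·cross = 24·16.5000 = 396.0000
edge 2: (19.5,21)→(16,32)  cross = 19.5·32 − 16·21 = 288.0000; (r_i+r_j)·cross = 35.5·288.0000 = 10224.0000
edge 3: (16,32)→(14.5,36)  cross = 16·36 − 14.5·32 = 112.0000; (r_i+r_j)·cross = 30.5·112.0000 = 3416.0000
edge 4: (14.5,36)→(5.5,31)  cross = 14.5·31 − 5.5·36 = 251.5000; (r_i+r_j)·cross = 20·251.5000 = 5030.0000
edge 5: (5.5,31)→(3,29.5)  cross = 5.5·29.5 − 3·31 = 69.2500; (r_i+r_j)·cross = 8.5·69.2500 = 588.6250
Σcross = 616.5000 → A = |Σcross|/2 = 308.2500 mm²
Σ(r_i+r_j)·cross = 18749.0000 → first moment M = |Σ|/6 = 3124.8333
R_c = M/A = 3124.8333/308.2500 = 10.1373 mm
θ = 151° = 2.635447 rad
V = θ·R_c·A = 2.635447·10.1373·308.2500 = 8235.333 mm³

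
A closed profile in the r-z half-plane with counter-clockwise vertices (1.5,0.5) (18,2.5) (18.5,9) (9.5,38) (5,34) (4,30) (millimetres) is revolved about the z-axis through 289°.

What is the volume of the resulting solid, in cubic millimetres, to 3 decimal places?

Volume = 19529.113 mm³

Profile (r,z), 6 vertices: (1.5,0.5) (18,2.5) (18.5,9) (9.5,38) (5,34) (4,30)
edge 0: (1.5,0.5)→(18,2.5)  cross = 1.5·2.5 − 18·0.5 = -5.2500; (r_i+r_j)·cross = 19.5·-5.2500 = -102.3750
edge 1: (18,2.5)→(18.5,9)  cross = 18·9 − 18.5·2.5 = 115.7500; (r_i+r_j)·cross = 36.5·115.7500 = 4224.8750
edge 2: (18.5,9)→(9.5,38)  cross = 18.5·38 − 9.5·9 = 617.5000; (r_i+r_j)·cross = 28·617.5000 = 17290.0000
edge 3: (9.5,38)→(5,34)  cross = 9.5·34 − 5·38 = 133.0000; (r_i+r_j)·cross = 14.5·133.0000 = 1928.5000
edge 4: (5,34)→(4,30)  cross = 5·30 − 4·34 = 14.0000; (r_i+r_j)·cross = 9·14.0000 = 126.0000
edge 5: (4,30)→(1.5,0.5)  cross = 4·0.5 − 1.5·30 = -43.0000; (r_i+r_j)·cross = 5.5·-43.0000 = -236.5000
Σcross = 832.0000 → A = |Σcross|/2 = 416.0000 mm²
Σ(r_i+r_j)·cross = 23230.5000 → first moment M = |Σ|/6 = 3871.7500
R_c = M/A = 3871.7500/416.0000 = 9.3071 mm
θ = 289° = 5.044002 rad
V = θ·R_c·A = 5.044002·9.3071·416.0000 = 19529.113 mm³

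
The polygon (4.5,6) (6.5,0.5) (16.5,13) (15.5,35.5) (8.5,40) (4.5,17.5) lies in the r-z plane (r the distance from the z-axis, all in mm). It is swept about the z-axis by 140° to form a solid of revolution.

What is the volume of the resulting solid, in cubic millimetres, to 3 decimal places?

Volume = 8312.451 mm³

Profile (r,z), 6 vertices: (4.5,6) (6.5,0.5) (16.5,13) (15.5,35.5) (8.5,40) (4.5,17.5)
edge 0: (4.5,6)→(6.5,0.5)  cross = 4.5·0.5 − 6.5·6 = -36.7500; (r_i+r_j)·cross = 11·-36.7500 = -404.2500
edge 1: (6.5,0.5)→(16.5,13)  cross = 6.5·13 − 16.5·0.5 = 76.2500; (r_i+r_j)·cross = 23·76.2500 = 1753.7500
edge 2: (16.5,13)→(15.5,35.5)  cross = 16.5·35.5 − 15.5·13 = 384.2500; (r_i+r_j)·cross = 32·384.2500 = 12296.0000
edge 3: (15.5,35.5)→(8.5,40)  cross = 15.5·40 − 8.5·35.5 = 318.2500; (r_i+r_j)·cross = 24·318.2500 = 7638.0000
edge 4: (8.5,40)→(4.5,17.5)  cross = 8.5·17.5 − 4.5·40 = -31.2500; (r_i+r_j)·cross = 13·-31.2500 = -406.2500
edge 5: (4.5,17.5)→(4.5,6)  cross = 4.5·6 − 4.5·17.5 = -51.7500; (r_i+r_j)·cross = 9·-51.7500 = -465.7500
Σcross = 659.0000 → A = |Σcross|/2 = 329.5000 mm²
Σ(r_i+r_j)·cross = 20411.5000 → first moment M = |Σ|/6 = 3401.9167
R_c = M/A = 3401.9167/329.5000 = 10.3245 mm
θ = 140° = 2.443461 rad
V = θ·R_c·A = 2.443461·10.3245·329.5000 = 8312.451 mm³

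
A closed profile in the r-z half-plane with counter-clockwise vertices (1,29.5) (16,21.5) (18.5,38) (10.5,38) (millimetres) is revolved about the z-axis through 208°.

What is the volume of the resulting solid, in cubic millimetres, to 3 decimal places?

Volume = 6979.979 mm³

Profile (r,z), 4 vertices: (1,29.5) (16,21.5) (18.5,38) (10.5,38)
edge 0: (1,29.5)→(16,21.5)  cross = 1·21.5 − 16·29.5 = -450.5000; (r_i+r_j)·cross = 17·-450.5000 = -7658.5000
edge 1: (16,21.5)→(18.5,38)  cross = 16·38 − 18.5·21.5 = 210.2500; (r_i+r_j)·cross = 34.5·210.2500 = 7253.6250
edge 2: (18.5,38)→(10.5,38)  cross = 18.5·38 − 10.5·38 = 304.0000; (r_i+r_j)·cross = 29·304.0000 = 8816.0000
edge 3: (10.5,38)→(1,29.5)  cross = 10.5·29.5 − 1·38 = 271.7500; (r_i+r_j)·cross = 11.5·271.7500 = 3125.1250
Σcross = 335.5000 → A = |Σcross|/2 = 167.7500 mm²
Σ(r_i+r_j)·cross = 11536.2500 → first moment M = |Σ|/6 = 1922.7083
R_c = M/A = 1922.7083/167.7500 = 11.4617 mm
θ = 208° = 3.630285 rad
V = θ·R_c·A = 3.630285·11.4617·167.7500 = 6979.979 mm³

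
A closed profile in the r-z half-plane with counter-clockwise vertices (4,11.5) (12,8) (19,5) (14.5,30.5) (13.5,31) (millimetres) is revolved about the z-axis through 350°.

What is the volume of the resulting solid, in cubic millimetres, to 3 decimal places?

Profile (r,z), 5 vertices: (4,11.5) (12,8) (19,5) (14.5,30.5) (13.5,31)
edge 0: (4,11.5)→(12,8)  cross = 4·8 − 12·11.5 = -106.0000; (r_i+r_j)·cross = 16·-106.0000 = -1696.0000
edge 1: (12,8)→(19,5)  cross = 12·5 − 19·8 = -92.0000; (r_i+r_j)·cross = 31·-92.0000 = -2852.0000
edge 2: (19,5)→(14.5,30.5)  cross = 19·30.5 − 14.5·5 = 507.0000; (r_i+r_j)·cross = 33.5·507.0000 = 16984.5000
edge 3: (14.5,30.5)→(13.5,31)  cross = 14.5·31 − 13.5·30.5 = 37.7500; (r_i+r_j)·cross = 28·37.7500 = 1057.0000
edge 4: (13.5,31)→(4,11.5)  cross = 13.5·11.5 − 4·31 = 31.2500; (r_i+r_j)·cross = 17.5·31.2500 = 546.8750
Σcross = 378.0000 → A = |Σcross|/2 = 189.0000 mm²
Σ(r_i+r_j)·cross = 14040.3750 → first moment M = |Σ|/6 = 2340.0625
R_c = M/A = 2340.0625/189.0000 = 12.3813 mm
θ = 350° = 6.108652 rad
V = θ·R_c·A = 6.108652·12.3813·189.0000 = 14294.628 mm³

Volume = 14294.628 mm³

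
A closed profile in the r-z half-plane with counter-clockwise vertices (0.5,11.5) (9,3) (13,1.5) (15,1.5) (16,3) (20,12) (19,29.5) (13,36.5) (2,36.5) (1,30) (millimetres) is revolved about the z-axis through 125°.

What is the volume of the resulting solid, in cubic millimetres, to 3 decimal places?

Volume = 12331.751 mm³

Profile (r,z), 10 vertices: (0.5,11.5) (9,3) (13,1.5) (15,1.5) (16,3) (20,12) (19,29.5) (13,36.5) (2,36.5) (1,30)
edge 0: (0.5,11.5)→(9,3)  cross = 0.5·3 − 9·11.5 = -102.0000; (r_i+r_j)·cross = 9.5·-102.0000 = -969.0000
edge 1: (9,3)→(13,1.5)  cross = 9·1.5 − 13·3 = -25.5000; (r_i+r_j)·cross = 22·-25.5000 = -561.0000
edge 2: (13,1.5)→(15,1.5)  cross = 13·1.5 − 15·1.5 = -3.0000; (r_i+r_j)·cross = 28·-3.0000 = -84.0000
edge 3: (15,1.5)→(16,3)  cross = 15·3 − 16·1.5 = 21.0000; (r_i+r_j)·cross = 31·21.0000 = 651.0000
edge 4: (16,3)→(20,12)  cross = 16·12 − 20·3 = 132.0000; (r_i+r_j)·cross = 36·132.0000 = 4752.0000
edge 5: (20,12)→(19,29.5)  cross = 20·29.5 − 19·12 = 362.0000; (r_i+r_j)·cross = 39·362.0000 = 14118.0000
edge 6: (19,29.5)→(13,36.5)  cross = 19·36.5 − 13·29.5 = 310.0000; (r_i+r_j)·cross = 32·310.0000 = 9920.0000
edge 7: (13,36.5)→(2,36.5)  cross = 13·36.5 − 2·36.5 = 401.5000; (r_i+r_j)·cross = 15·401.5000 = 6022.5000
edge 8: (2,36.5)→(1,30)  cross = 2·30 − 1·36.5 = 23.5000; (r_i+r_j)·cross = 3·23.5000 = 70.5000
edge 9: (1,30)→(0.5,11.5)  cross = 1·11.5 − 0.5·30 = -3.5000; (r_i+r_j)·cross = 1.5·-3.5000 = -5.2500
Σcross = 1116.0000 → A = |Σcross|/2 = 558.0000 mm²
Σ(r_i+r_j)·cross = 33914.7500 → first moment M = |Σ|/6 = 5652.4583
R_c = M/A = 5652.4583/558.0000 = 10.1299 mm
θ = 125° = 2.181662 rad
V = θ·R_c·A = 2.181662·10.1299·558.0000 = 12331.751 mm³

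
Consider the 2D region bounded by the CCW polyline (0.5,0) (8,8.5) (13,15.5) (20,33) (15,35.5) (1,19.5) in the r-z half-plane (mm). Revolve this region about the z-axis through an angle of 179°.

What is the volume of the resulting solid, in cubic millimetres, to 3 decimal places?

Profile (r,z), 6 vertices: (0.5,0) (8,8.5) (13,15.5) (20,33) (15,35.5) (1,19.5)
edge 0: (0.5,0)→(8,8.5)  cross = 0.5·8.5 − 8·0 = 4.2500; (r_i+r_j)·cross = 8.5·4.2500 = 36.1250
edge 1: (8,8.5)→(13,15.5)  cross = 8·15.5 − 13·8.5 = 13.5000; (r_i+r_j)·cross = 21·13.5000 = 283.5000
edge 2: (13,15.5)→(20,33)  cross = 13·33 − 20·15.5 = 119.0000; (r_i+r_j)·cross = 33·119.0000 = 3927.0000
edge 3: (20,33)→(15,35.5)  cross = 20·35.5 − 15·33 = 215.0000; (r_i+r_j)·cross = 35·215.0000 = 7525.0000
edge 4: (15,35.5)→(1,19.5)  cross = 15·19.5 − 1·35.5 = 257.0000; (r_i+r_j)·cross = 16·257.0000 = 4112.0000
edge 5: (1,19.5)→(0.5,0)  cross = 1·0 − 0.5·19.5 = -9.7500; (r_i+r_j)·cross = 1.5·-9.7500 = -14.6250
Σcross = 599.0000 → A = |Σcross|/2 = 299.5000 mm²
Σ(r_i+r_j)·cross = 15869.0000 → first moment M = |Σ|/6 = 2644.8333
R_c = M/A = 2644.8333/299.5000 = 8.8308 mm
θ = 179° = 3.124139 rad
V = θ·R_c·A = 3.124139·8.8308·299.5000 = 8262.828 mm³

Volume = 8262.828 mm³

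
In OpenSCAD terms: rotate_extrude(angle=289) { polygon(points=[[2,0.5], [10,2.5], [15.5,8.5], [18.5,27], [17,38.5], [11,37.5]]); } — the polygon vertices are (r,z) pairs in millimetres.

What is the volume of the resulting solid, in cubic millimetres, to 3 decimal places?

Profile (r,z), 6 vertices: (2,0.5) (10,2.5) (15.5,8.5) (18.5,27) (17,38.5) (11,37.5)
edge 0: (2,0.5)→(10,2.5)  cross = 2·2.5 − 10·0.5 = 0.0000; (r_i+r_j)·cross = 12·0.0000 = 0.0000
edge 1: (10,2.5)→(15.5,8.5)  cross = 10·8.5 − 15.5·2.5 = 46.2500; (r_i+r_j)·cross = 25.5·46.2500 = 1179.3750
edge 2: (15.5,8.5)→(18.5,27)  cross = 15.5·27 − 18.5·8.5 = 261.2500; (r_i+r_j)·cross = 34·261.2500 = 8882.5000
edge 3: (18.5,27)→(17,38.5)  cross = 18.5·38.5 − 17·27 = 253.2500; (r_i+r_j)·cross = 35.5·253.2500 = 8990.3750
edge 4: (17,38.5)→(11,37.5)  cross = 17·37.5 − 11·38.5 = 214.0000; (r_i+r_j)·cross = 28·214.0000 = 5992.0000
edge 5: (11,37.5)→(2,0.5)  cross = 11·0.5 − 2·37.5 = -69.5000; (r_i+r_j)·cross = 13·-69.5000 = -903.5000
Σcross = 705.2500 → A = |Σcross|/2 = 352.6250 mm²
Σ(r_i+r_j)·cross = 24140.7500 → first moment M = |Σ|/6 = 4023.4583
R_c = M/A = 4023.4583/352.6250 = 11.4100 mm
θ = 289° = 5.044002 rad
V = θ·R_c·A = 5.044002·11.4100·352.6250 = 20294.330 mm³

Volume = 20294.330 mm³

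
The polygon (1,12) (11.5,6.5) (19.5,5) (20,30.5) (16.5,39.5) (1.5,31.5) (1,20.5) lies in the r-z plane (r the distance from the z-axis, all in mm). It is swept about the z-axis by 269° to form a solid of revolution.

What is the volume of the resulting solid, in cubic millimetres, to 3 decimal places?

Profile (r,z), 7 vertices: (1,12) (11.5,6.5) (19.5,5) (20,30.5) (16.5,39.5) (1.5,31.5) (1,20.5)
edge 0: (1,12)→(11.5,6.5)  cross = 1·6.5 − 11.5·12 = -131.5000; (r_i+r_j)·cross = 12.5·-131.5000 = -1643.7500
edge 1: (11.5,6.5)→(19.5,5)  cross = 11.5·5 − 19.5·6.5 = -69.2500; (r_i+r_j)·cross = 31·-69.2500 = -2146.7500
edge 2: (19.5,5)→(20,30.5)  cross = 19.5·30.5 − 20·5 = 494.7500; (r_i+r_j)·cross = 39.5·494.7500 = 19542.6250
edge 3: (20,30.5)→(16.5,39.5)  cross = 20·39.5 − 16.5·30.5 = 286.7500; (r_i+r_j)·cross = 36.5·286.7500 = 10466.3750
edge 4: (16.5,39.5)→(1.5,31.5)  cross = 16.5·31.5 − 1.5·39.5 = 460.5000; (r_i+r_j)·cross = 18·460.5000 = 8289.0000
edge 5: (1.5,31.5)→(1,20.5)  cross = 1.5·20.5 − 1·31.5 = -0.7500; (r_i+r_j)·cross = 2.5·-0.7500 = -1.8750
edge 6: (1,20.5)→(1,12)  cross = 1·12 − 1·20.5 = -8.5000; (r_i+r_j)·cross = 2·-8.5000 = -17.0000
Σcross = 1032.0000 → A = |Σcross|/2 = 516.0000 mm²
Σ(r_i+r_j)·cross = 34488.6250 → first moment M = |Σ|/6 = 5748.1042
R_c = M/A = 5748.1042/516.0000 = 11.1397 mm
θ = 269° = 4.694936 rad
V = θ·R_c·A = 4.694936·11.1397·516.0000 = 26986.979 mm³

Volume = 26986.979 mm³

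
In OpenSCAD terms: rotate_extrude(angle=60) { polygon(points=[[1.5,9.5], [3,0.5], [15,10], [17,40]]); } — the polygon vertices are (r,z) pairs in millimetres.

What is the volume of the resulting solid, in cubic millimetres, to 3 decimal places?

Volume = 2778.193 mm³

Profile (r,z), 4 vertices: (1.5,9.5) (3,0.5) (15,10) (17,40)
edge 0: (1.5,9.5)→(3,0.5)  cross = 1.5·0.5 − 3·9.5 = -27.7500; (r_i+r_j)·cross = 4.5·-27.7500 = -124.8750
edge 1: (3,0.5)→(15,10)  cross = 3·10 − 15·0.5 = 22.5000; (r_i+r_j)·cross = 18·22.5000 = 405.0000
edge 2: (15,10)→(17,40)  cross = 15·40 − 17·10 = 430.0000; (r_i+r_j)·cross = 32·430.0000 = 13760.0000
edge 3: (17,40)→(1.5,9.5)  cross = 17·9.5 − 1.5·40 = 101.5000; (r_i+r_j)·cross = 18.5·101.5000 = 1877.7500
Σcross = 526.2500 → A = |Σcross|/2 = 263.1250 mm²
Σ(r_i+r_j)·cross = 15917.8750 → first moment M = |Σ|/6 = 2652.9792
R_c = M/A = 2652.9792/263.1250 = 10.0826 mm
θ = 60° = 1.047198 rad
V = θ·R_c·A = 1.047198·10.0826·263.1250 = 2778.193 mm³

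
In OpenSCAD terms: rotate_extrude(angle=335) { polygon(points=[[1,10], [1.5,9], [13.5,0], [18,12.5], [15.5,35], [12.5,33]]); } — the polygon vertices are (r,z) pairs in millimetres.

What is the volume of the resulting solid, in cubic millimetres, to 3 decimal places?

Profile (r,z), 6 vertices: (1,10) (1.5,9) (13.5,0) (18,12.5) (15.5,35) (12.5,33)
edge 0: (1,10)→(1.5,9)  cross = 1·9 − 1.5·10 = -6.0000; (r_i+r_j)·cross = 2.5·-6.0000 = -15.0000
edge 1: (1.5,9)→(13.5,0)  cross = 1.5·0 − 13.5·9 = -121.5000; (r_i+r_j)·cross = 15·-121.5000 = -1822.5000
edge 2: (13.5,0)→(18,12.5)  cross = 13.5·12.5 − 18·0 = 168.7500; (r_i+r_j)·cross = 31.5·168.7500 = 5315.6250
edge 3: (18,12.5)→(15.5,35)  cross = 18·35 − 15.5·12.5 = 436.2500; (r_i+r_j)·cross = 33.5·436.2500 = 14614.3750
edge 4: (15.5,35)→(12.5,33)  cross = 15.5·33 − 12.5·35 = 74.0000; (r_i+r_j)·cross = 28·74.0000 = 2072.0000
edge 5: (12.5,33)→(1,10)  cross = 12.5·10 − 1·33 = 92.0000; (r_i+r_j)·cross = 13.5·92.0000 = 1242.0000
Σcross = 643.5000 → A = |Σcross|/2 = 321.7500 mm²
Σ(r_i+r_j)·cross = 21406.5000 → first moment M = |Σ|/6 = 3567.7500
R_c = M/A = 3567.7500/321.7500 = 11.0886 mm
θ = 335° = 5.846853 rad
V = θ·R_c·A = 5.846853·11.0886·321.7500 = 20860.110 mm³

Volume = 20860.110 mm³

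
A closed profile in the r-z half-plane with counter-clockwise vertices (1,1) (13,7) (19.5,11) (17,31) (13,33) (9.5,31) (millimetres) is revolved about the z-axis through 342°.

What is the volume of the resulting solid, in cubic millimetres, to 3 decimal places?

Volume = 21780.976 mm³

Profile (r,z), 6 vertices: (1,1) (13,7) (19.5,11) (17,31) (13,33) (9.5,31)
edge 0: (1,1)→(13,7)  cross = 1·7 − 13·1 = -6.0000; (r_i+r_j)·cross = 14·-6.0000 = -84.0000
edge 1: (13,7)→(19.5,11)  cross = 13·11 − 19.5·7 = 6.5000; (r_i+r_j)·cross = 32.5·6.5000 = 211.2500
edge 2: (19.5,11)→(17,31)  cross = 19.5·31 − 17·11 = 417.5000; (r_i+r_j)·cross = 36.5·417.5000 = 15238.7500
edge 3: (17,31)→(13,33)  cross = 17·33 − 13·31 = 158.0000; (r_i+r_j)·cross = 30·158.0000 = 4740.0000
edge 4: (13,33)→(9.5,31)  cross = 13·31 − 9.5·33 = 89.5000; (r_i+r_j)·cross = 22.5·89.5000 = 2013.7500
edge 5: (9.5,31)→(1,1)  cross = 9.5·1 − 1·31 = -21.5000; (r_i+r_j)·cross = 10.5·-21.5000 = -225.7500
Σcross = 644.0000 → A = |Σcross|/2 = 322.0000 mm²
Σ(r_i+r_j)·cross = 21894.0000 → first moment M = |Σ|/6 = 3649.0000
R_c = M/A = 3649.0000/322.0000 = 11.3323 mm
θ = 342° = 5.969026 rad
V = θ·R_c·A = 5.969026·11.3323·322.0000 = 21780.976 mm³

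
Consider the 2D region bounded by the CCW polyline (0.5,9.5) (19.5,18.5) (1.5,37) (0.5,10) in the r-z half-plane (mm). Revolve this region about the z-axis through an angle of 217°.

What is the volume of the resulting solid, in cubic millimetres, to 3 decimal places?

Profile (r,z), 4 vertices: (0.5,9.5) (19.5,18.5) (1.5,37) (0.5,10)
edge 0: (0.5,9.5)→(19.5,18.5)  cross = 0.5·18.5 − 19.5·9.5 = -176.0000; (r_i+r_j)·cross = 20·-176.0000 = -3520.0000
edge 1: (19.5,18.5)→(1.5,37)  cross = 19.5·37 − 1.5·18.5 = 693.7500; (r_i+r_j)·cross = 21·693.7500 = 14568.7500
edge 2: (1.5,37)→(0.5,10)  cross = 1.5·10 − 0.5·37 = -3.5000; (r_i+r_j)·cross = 2·-3.5000 = -7.0000
edge 3: (0.5,10)→(0.5,9.5)  cross = 0.5·9.5 − 0.5·10 = -0.2500; (r_i+r_j)·cross = 1·-0.2500 = -0.2500
Σcross = 514.0000 → A = |Σcross|/2 = 257.0000 mm²
Σ(r_i+r_j)·cross = 11041.5000 → first moment M = |Σ|/6 = 1840.2500
R_c = M/A = 1840.2500/257.0000 = 7.1605 mm
θ = 217° = 3.787364 rad
V = θ·R_c·A = 3.787364·7.1605·257.0000 = 6969.697 mm³

Volume = 6969.697 mm³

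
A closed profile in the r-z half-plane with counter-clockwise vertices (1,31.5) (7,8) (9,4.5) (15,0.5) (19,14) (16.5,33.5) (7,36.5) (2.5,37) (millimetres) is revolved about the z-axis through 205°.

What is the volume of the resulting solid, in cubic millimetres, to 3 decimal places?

Volume = 16538.436 mm³

Profile (r,z), 8 vertices: (1,31.5) (7,8) (9,4.5) (15,0.5) (19,14) (16.5,33.5) (7,36.5) (2.5,37)
edge 0: (1,31.5)→(7,8)  cross = 1·8 − 7·31.5 = -212.5000; (r_i+r_j)·cross = 8·-212.5000 = -1700.0000
edge 1: (7,8)→(9,4.5)  cross = 7·4.5 − 9·8 = -40.5000; (r_i+r_j)·cross = 16·-40.5000 = -648.0000
edge 2: (9,4.5)→(15,0.5)  cross = 9·0.5 − 15·4.5 = -63.0000; (r_i+r_j)·cross = 24·-63.0000 = -1512.0000
edge 3: (15,0.5)→(19,14)  cross = 15·14 − 19·0.5 = 200.5000; (r_i+r_j)·cross = 34·200.5000 = 6817.0000
edge 4: (19,14)→(16.5,33.5)  cross = 19·33.5 − 16.5·14 = 405.5000; (r_i+r_j)·cross = 35.5·405.5000 = 14395.2500
edge 5: (16.5,33.5)→(7,36.5)  cross = 16.5·36.5 − 7·33.5 = 367.7500; (r_i+r_j)·cross = 23.5·367.7500 = 8642.1250
edge 6: (7,36.5)→(2.5,37)  cross = 7·37 − 2.5·36.5 = 167.7500; (r_i+r_j)·cross = 9.5·167.7500 = 1593.6250
edge 7: (2.5,37)→(1,31.5)  cross = 2.5·31.5 − 1·37 = 41.7500; (r_i+r_j)·cross = 3.5·41.7500 = 146.1250
Σcross = 867.2500 → A = |Σcross|/2 = 433.6250 mm²
Σ(r_i+r_j)·cross = 27734.1250 → first moment M = |Σ|/6 = 4622.3542
R_c = M/A = 4622.3542/433.6250 = 10.6598 mm
θ = 205° = 3.577925 rad
V = θ·R_c·A = 3.577925·10.6598·433.6250 = 16538.436 mm³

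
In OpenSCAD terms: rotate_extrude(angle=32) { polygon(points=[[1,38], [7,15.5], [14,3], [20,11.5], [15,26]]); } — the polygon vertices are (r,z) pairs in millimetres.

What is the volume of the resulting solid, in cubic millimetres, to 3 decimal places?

Volume = 1692.318 mm³

Profile (r,z), 5 vertices: (1,38) (7,15.5) (14,3) (20,11.5) (15,26)
edge 0: (1,38)→(7,15.5)  cross = 1·15.5 − 7·38 = -250.5000; (r_i+r_j)·cross = 8·-250.5000 = -2004.0000
edge 1: (7,15.5)→(14,3)  cross = 7·3 − 14·15.5 = -196.0000; (r_i+r_j)·cross = 21·-196.0000 = -4116.0000
edge 2: (14,3)→(20,11.5)  cross = 14·11.5 − 20·3 = 101.0000; (r_i+r_j)·cross = 34·101.0000 = 3434.0000
edge 3: (20,11.5)→(15,26)  cross = 20·26 − 15·11.5 = 347.5000; (r_i+r_j)·cross = 35·347.5000 = 12162.5000
edge 4: (15,26)→(1,38)  cross = 15·38 − 1·26 = 544.0000; (r_i+r_j)·cross = 16·544.0000 = 8704.0000
Σcross = 546.0000 → A = |Σcross|/2 = 273.0000 mm²
Σ(r_i+r_j)·cross = 18180.5000 → first moment M = |Σ|/6 = 3030.0833
R_c = M/A = 3030.0833/273.0000 = 11.0992 mm
θ = 32° = 0.558505 rad
V = θ·R_c·A = 0.558505·11.0992·273.0000 = 1692.318 mm³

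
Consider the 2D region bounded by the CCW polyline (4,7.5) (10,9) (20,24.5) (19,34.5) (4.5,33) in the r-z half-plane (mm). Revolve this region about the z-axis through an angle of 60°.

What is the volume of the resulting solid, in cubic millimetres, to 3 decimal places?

Profile (r,z), 5 vertices: (4,7.5) (10,9) (20,24.5) (19,34.5) (4.5,33)
edge 0: (4,7.5)→(10,9)  cross = 4·9 − 10·7.5 = -39.0000; (r_i+r_j)·cross = 14·-39.0000 = -546.0000
edge 1: (10,9)→(20,24.5)  cross = 10·24.5 − 20·9 = 65.0000; (r_i+r_j)·cross = 30·65.0000 = 1950.0000
edge 2: (20,24.5)→(19,34.5)  cross = 20·34.5 − 19·24.5 = 224.5000; (r_i+r_j)·cross = 39·224.5000 = 8755.5000
edge 3: (19,34.5)→(4.5,33)  cross = 19·33 − 4.5·34.5 = 471.7500; (r_i+r_j)·cross = 23.5·471.7500 = 11086.1250
edge 4: (4.5,33)→(4,7.5)  cross = 4.5·7.5 − 4·33 = -98.2500; (r_i+r_j)·cross = 8.5·-98.2500 = -835.1250
Σcross = 624.0000 → A = |Σcross|/2 = 312.0000 mm²
Σ(r_i+r_j)·cross = 20410.5000 → first moment M = |Σ|/6 = 3401.7500
R_c = M/A = 3401.7500/312.0000 = 10.9030 mm
θ = 60° = 1.047198 rad
V = θ·R_c·A = 1.047198·10.9030·312.0000 = 3562.304 mm³

Volume = 3562.304 mm³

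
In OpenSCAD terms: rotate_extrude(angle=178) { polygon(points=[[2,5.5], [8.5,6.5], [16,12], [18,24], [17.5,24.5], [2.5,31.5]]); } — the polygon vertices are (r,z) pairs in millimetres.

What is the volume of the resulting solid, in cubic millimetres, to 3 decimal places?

Profile (r,z), 6 vertices: (2,5.5) (8.5,6.5) (16,12) (18,24) (17.5,24.5) (2.5,31.5)
edge 0: (2,5.5)→(8.5,6.5)  cross = 2·6.5 − 8.5·5.5 = -33.7500; (r_i+r_j)·cross = 10.5·-33.7500 = -354.3750
edge 1: (8.5,6.5)→(16,12)  cross = 8.5·12 − 16·6.5 = -2.0000; (r_i+r_j)·cross = 24.5·-2.0000 = -49.0000
edge 2: (16,12)→(18,24)  cross = 16·24 − 18·12 = 168.0000; (r_i+r_j)·cross = 34·168.0000 = 5712.0000
edge 3: (18,24)→(17.5,24.5)  cross = 18·24.5 − 17.5·24 = 21.0000; (r_i+r_j)·cross = 35.5·21.0000 = 745.5000
edge 4: (17.5,24.5)→(2.5,31.5)  cross = 17.5·31.5 − 2.5·24.5 = 490.0000; (r_i+r_j)·cross = 20·490.0000 = 9800.0000
edge 5: (2.5,31.5)→(2,5.5)  cross = 2.5·5.5 − 2·31.5 = -49.2500; (r_i+r_j)·cross = 4.5·-49.2500 = -221.6250
Σcross = 594.0000 → A = |Σcross|/2 = 297.0000 mm²
Σ(r_i+r_j)·cross = 15632.5000 → first moment M = |Σ|/6 = 2605.4167
R_c = M/A = 2605.4167/297.0000 = 8.7724 mm
θ = 178° = 3.106686 rad
V = θ·R_c·A = 3.106686·8.7724·297.0000 = 8094.212 mm³

Volume = 8094.212 mm³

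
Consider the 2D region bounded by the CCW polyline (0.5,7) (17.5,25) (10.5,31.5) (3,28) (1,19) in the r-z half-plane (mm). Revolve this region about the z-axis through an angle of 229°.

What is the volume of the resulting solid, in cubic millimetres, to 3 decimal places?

Profile (r,z), 5 vertices: (0.5,7) (17.5,25) (10.5,31.5) (3,28) (1,19)
edge 0: (0.5,7)→(17.5,25)  cross = 0.5·25 − 17.5·7 = -110.0000; (r_i+r_j)·cross = 18·-110.0000 = -1980.0000
edge 1: (17.5,25)→(10.5,31.5)  cross = 17.5·31.5 − 10.5·25 = 288.7500; (r_i+r_j)·cross = 28·288.7500 = 8085.0000
edge 2: (10.5,31.5)→(3,28)  cross = 10.5·28 − 3·31.5 = 199.5000; (r_i+r_j)·cross = 13.5·199.5000 = 2693.2500
edge 3: (3,28)→(1,19)  cross = 3·19 − 1·28 = 29.0000; (r_i+r_j)·cross = 4·29.0000 = 116.0000
edge 4: (1,19)→(0.5,7)  cross = 1·7 − 0.5·19 = -2.5000; (r_i+r_j)·cross = 1.5·-2.5000 = -3.7500
Σcross = 404.7500 → A = |Σcross|/2 = 202.3750 mm²
Σ(r_i+r_j)·cross = 8910.5000 → first moment M = |Σ|/6 = 1485.0833
R_c = M/A = 1485.0833/202.3750 = 7.3383 mm
θ = 229° = 3.996804 rad
V = θ·R_c·A = 3.996804·7.3383·202.3750 = 5935.587 mm³

Volume = 5935.587 mm³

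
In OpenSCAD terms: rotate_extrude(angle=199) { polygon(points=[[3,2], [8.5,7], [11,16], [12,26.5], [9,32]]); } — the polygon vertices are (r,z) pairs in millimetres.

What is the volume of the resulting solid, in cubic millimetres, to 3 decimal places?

Volume = 3244.263 mm³

Profile (r,z), 5 vertices: (3,2) (8.5,7) (11,16) (12,26.5) (9,32)
edge 0: (3,2)→(8.5,7)  cross = 3·7 − 8.5·2 = 4.0000; (r_i+r_j)·cross = 11.5·4.0000 = 46.0000
edge 1: (8.5,7)→(11,16)  cross = 8.5·16 − 11·7 = 59.0000; (r_i+r_j)·cross = 19.5·59.0000 = 1150.5000
edge 2: (11,16)→(12,26.5)  cross = 11·26.5 − 12·16 = 99.5000; (r_i+r_j)·cross = 23·99.5000 = 2288.5000
edge 3: (12,26.5)→(9,32)  cross = 12·32 − 9·26.5 = 145.5000; (r_i+r_j)·cross = 21·145.5000 = 3055.5000
edge 4: (9,32)→(3,2)  cross = 9·2 − 3·32 = -78.0000; (r_i+r_j)·cross = 12·-78.0000 = -936.0000
Σcross = 230.0000 → A = |Σcross|/2 = 115.0000 mm²
Σ(r_i+r_j)·cross = 5604.5000 → first moment M = |Σ|/6 = 934.0833
R_c = M/A = 934.0833/115.0000 = 8.1225 mm
θ = 199° = 3.473205 rad
V = θ·R_c·A = 3.473205·8.1225·115.0000 = 3244.263 mm³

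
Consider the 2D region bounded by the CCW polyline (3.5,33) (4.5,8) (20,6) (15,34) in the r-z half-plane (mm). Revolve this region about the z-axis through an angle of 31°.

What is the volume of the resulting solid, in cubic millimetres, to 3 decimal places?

Profile (r,z), 4 vertices: (3.5,33) (4.5,8) (20,6) (15,34)
edge 0: (3.5,33)→(4.5,8)  cross = 3.5·8 − 4.5·33 = -120.5000; (r_i+r_j)·cross = 8·-120.5000 = -964.0000
edge 1: (4.5,8)→(20,6)  cross = 4.5·6 − 20·8 = -133.0000; (r_i+r_j)·cross = 24.5·-133.0000 = -3258.5000
edge 2: (20,6)→(15,34)  cross = 20·34 − 15·6 = 590.0000; (r_i+r_j)·cross = 35·590.0000 = 20650.0000
edge 3: (15,34)→(3.5,33)  cross = 15·33 − 3.5·34 = 376.0000; (r_i+r_j)·cross = 18.5·376.0000 = 6956.0000
Σcross = 712.5000 → A = |Σcross|/2 = 356.2500 mm²
Σ(r_i+r_j)·cross = 23383.5000 → first moment M = |Σ|/6 = 3897.2500
R_c = M/A = 3897.2500/356.2500 = 10.9396 mm
θ = 31° = 0.541052 rad
V = θ·R_c·A = 0.541052·10.9396·356.2500 = 2108.615 mm³

Volume = 2108.615 mm³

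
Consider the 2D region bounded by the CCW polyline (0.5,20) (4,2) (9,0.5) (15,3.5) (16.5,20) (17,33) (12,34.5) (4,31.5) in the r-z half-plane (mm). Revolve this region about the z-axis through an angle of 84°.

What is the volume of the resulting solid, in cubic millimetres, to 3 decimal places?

Profile (r,z), 8 vertices: (0.5,20) (4,2) (9,0.5) (15,3.5) (16.5,20) (17,33) (12,34.5) (4,31.5)
edge 0: (0.5,20)→(4,2)  cross = 0.5·2 − 4·20 = -79.0000; (r_i+r_j)·cross = 4.5·-79.0000 = -355.5000
edge 1: (4,2)→(9,0.5)  cross = 4·0.5 − 9·2 = -16.0000; (r_i+r_j)·cross = 13·-16.0000 = -208.0000
edge 2: (9,0.5)→(15,3.5)  cross = 9·3.5 − 15·0.5 = 24.0000; (r_i+r_j)·cross = 24·24.0000 = 576.0000
edge 3: (15,3.5)→(16.5,20)  cross = 15·20 − 16.5·3.5 = 242.2500; (r_i+r_j)·cross = 31.5·242.2500 = 7630.8750
edge 4: (16.5,20)→(17,33)  cross = 16.5·33 − 17·20 = 204.5000; (r_i+r_j)·cross = 33.5·204.5000 = 6850.7500
edge 5: (17,33)→(12,34.5)  cross = 17·34.5 − 12·33 = 190.5000; (r_i+r_j)·cross = 29·190.5000 = 5524.5000
edge 6: (12,34.5)→(4,31.5)  cross = 12·31.5 − 4·34.5 = 240.0000; (r_i+r_j)·cross = 16·240.0000 = 3840.0000
edge 7: (4,31.5)→(0.5,20)  cross = 4·20 − 0.5·31.5 = 64.2500; (r_i+r_j)·cross = 4.5·64.2500 = 289.1250
Σcross = 870.5000 → A = |Σcross|/2 = 435.2500 mm²
Σ(r_i+r_j)·cross = 24147.7500 → first moment M = |Σ|/6 = 4024.6250
R_c = M/A = 4024.6250/435.2500 = 9.2467 mm
θ = 84° = 1.466077 rad
V = θ·R_c·A = 1.466077·9.2467·435.2500 = 5900.408 mm³

Volume = 5900.408 mm³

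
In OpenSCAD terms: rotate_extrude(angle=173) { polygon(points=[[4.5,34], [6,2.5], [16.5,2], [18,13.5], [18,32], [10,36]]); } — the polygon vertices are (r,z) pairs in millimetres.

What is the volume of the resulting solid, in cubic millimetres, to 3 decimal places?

Profile (r,z), 6 vertices: (4.5,34) (6,2.5) (16.5,2) (18,13.5) (18,32) (10,36)
edge 0: (4.5,34)→(6,2.5)  cross = 4.5·2.5 − 6·34 = -192.7500; (r_i+r_j)·cross = 10.5·-192.7500 = -2023.8750
edge 1: (6,2.5)→(16.5,2)  cross = 6·2 − 16.5·2.5 = -29.2500; (r_i+r_j)·cross = 22.5·-29.2500 = -658.1250
edge 2: (16.5,2)→(18,13.5)  cross = 16.5·13.5 − 18·2 = 186.7500; (r_i+r_j)·cross = 34.5·186.7500 = 6442.8750
edge 3: (18,13.5)→(18,32)  cross = 18·32 − 18·13.5 = 333.0000; (r_i+r_j)·cross = 36·333.0000 = 11988.0000
edge 4: (18,32)→(10,36)  cross = 18·36 − 10·32 = 328.0000; (r_i+r_j)·cross = 28·328.0000 = 9184.0000
edge 5: (10,36)→(4.5,34)  cross = 10·34 − 4.5·36 = 178.0000; (r_i+r_j)·cross = 14.5·178.0000 = 2581.0000
Σcross = 803.7500 → A = |Σcross|/2 = 401.8750 mm²
Σ(r_i+r_j)·cross = 27513.8750 → first moment M = |Σ|/6 = 4585.6458
R_c = M/A = 4585.6458/401.8750 = 11.4106 mm
θ = 173° = 3.019420 rad
V = θ·R_c·A = 3.019420·11.4106·401.8750 = 13845.989 mm³

Volume = 13845.989 mm³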